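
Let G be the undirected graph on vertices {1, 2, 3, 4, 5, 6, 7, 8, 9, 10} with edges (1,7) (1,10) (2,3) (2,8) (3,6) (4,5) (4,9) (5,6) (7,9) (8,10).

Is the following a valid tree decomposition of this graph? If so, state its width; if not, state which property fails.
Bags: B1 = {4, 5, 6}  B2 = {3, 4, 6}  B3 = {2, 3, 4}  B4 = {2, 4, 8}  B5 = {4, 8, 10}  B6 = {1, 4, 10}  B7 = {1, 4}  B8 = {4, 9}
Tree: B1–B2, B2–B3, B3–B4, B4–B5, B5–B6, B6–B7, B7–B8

No — vertex 7 appears in no bag.

A tree decomposition must satisfy three properties: every vertex lies in some bag; for every edge, both endpoints lie together in some bag; and for every vertex, the bags containing it form a connected subtree. Here vertex 7 appears in no bag, so the decomposition is invalid.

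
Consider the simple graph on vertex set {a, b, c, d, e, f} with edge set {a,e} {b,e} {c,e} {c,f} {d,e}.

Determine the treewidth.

A width-1 tree decomposition is:
Bags: B1 = {b, e}  B2 = {c, e}  B3 = {c, f}  B4 = {a, e}  B5 = {d, e}
Tree: B1–B2, B2–B3, B1–B4, B2–B5
Every bag has size at most 2, so the width is 2 − 1 = 1 and tw(G) ≤ 1. Since G has at least one edge (e.g. b–e), it is not an edgeless graph, so tw(G) ≥ 1. Combining the bounds, tw(G) = 1.

1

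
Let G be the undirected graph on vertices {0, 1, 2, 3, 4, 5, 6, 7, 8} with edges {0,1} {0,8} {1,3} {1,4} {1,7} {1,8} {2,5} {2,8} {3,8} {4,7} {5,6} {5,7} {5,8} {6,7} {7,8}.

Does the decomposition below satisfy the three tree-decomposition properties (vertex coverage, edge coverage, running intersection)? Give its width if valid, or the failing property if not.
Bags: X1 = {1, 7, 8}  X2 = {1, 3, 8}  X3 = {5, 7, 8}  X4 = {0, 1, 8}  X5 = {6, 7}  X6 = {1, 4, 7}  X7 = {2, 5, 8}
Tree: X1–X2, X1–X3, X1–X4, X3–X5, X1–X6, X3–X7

A tree decomposition must satisfy three properties: every vertex lies in some bag; for every edge, both endpoints lie together in some bag; and for every vertex, the bags containing it form a connected subtree. Here edge (5,6) lies in no bag, so the decomposition is invalid.

No — edge (5,6) lies in no bag.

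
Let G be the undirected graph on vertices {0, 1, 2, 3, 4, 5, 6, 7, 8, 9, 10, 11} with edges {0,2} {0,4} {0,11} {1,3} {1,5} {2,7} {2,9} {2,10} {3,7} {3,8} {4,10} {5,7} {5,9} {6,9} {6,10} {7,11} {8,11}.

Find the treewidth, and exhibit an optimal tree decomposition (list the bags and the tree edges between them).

Each bag holds 4 vertices, so the decomposition has width 3, which upper-bounds the treewidth. For the lower bound: the 4 vertex sets {4,6,10}, {9}, {2}, {0,5,7,11} are disjoint, each induces a connected subgraph, and every pair is joined by at least one edge of G. Contracting each set to a single vertex therefore yields K_{4} as a minor, and since treewidth is minor-monotone, tw(G) ≥ tw(K_{4}) = 3. The upper and lower bounds meet at 3, so that is the treewidth.

Treewidth 3.
One such decomposition:
Bags: B1 = {4, 6, 9, 10}  B2 = {2, 4, 9, 10}  B3 = {0, 2, 4, 9}  B4 = {0, 2, 5, 9}  B5 = {0, 2, 5, 7}  B6 = {0, 5, 7, 11}  B7 = {1, 5, 7, 11}  B8 = {1, 3, 7, 11}  B9 = {1, 3, 8, 11}
Tree: B1–B2, B2–B3, B3–B4, B4–B5, B5–B6, B6–B7, B7–B8, B8–B9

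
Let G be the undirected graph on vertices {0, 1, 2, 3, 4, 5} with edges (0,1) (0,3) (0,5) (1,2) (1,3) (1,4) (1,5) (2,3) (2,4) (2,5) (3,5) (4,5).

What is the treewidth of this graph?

3

A width-3 tree decomposition is:
Bags: B1 = {1, 2, 4, 5}  B2 = {1, 2, 3, 5}  B3 = {0, 1, 3, 5}
Tree: B1–B2, B2–B3
The largest bag has 4 vertices, giving width 3; this decomposition certifies tw(G) ≤ 3. On the other hand G contains the 4-clique {0, 1, 3, 5}. A clique must lie in a single bag of any decomposition, so no decomposition can have width below 3. Hence tw(G) = 3 exactly.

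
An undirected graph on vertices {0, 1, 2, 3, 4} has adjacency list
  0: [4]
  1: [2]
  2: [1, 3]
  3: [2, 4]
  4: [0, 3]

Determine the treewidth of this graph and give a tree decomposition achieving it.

Treewidth 1.
One optimal decomposition is:
Bags: B1 = {1, 2}  B2 = {2, 3}  B3 = {3, 4}  B4 = {0, 4}
Tree: B1–B2, B2–B3, B3–B4

The largest bag has 2 vertices, giving width 1; this decomposition certifies tw(G) ≤ 1. G has an edge, so its treewidth is at least 1. Combining the bounds, tw(G) = 1.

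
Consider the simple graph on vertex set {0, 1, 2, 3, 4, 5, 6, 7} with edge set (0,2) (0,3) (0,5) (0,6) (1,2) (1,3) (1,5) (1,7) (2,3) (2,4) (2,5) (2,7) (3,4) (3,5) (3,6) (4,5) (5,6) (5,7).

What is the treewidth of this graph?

3

A width-3 tree decomposition is:
Bags: B1 = {0, 2, 3, 5}  B2 = {1, 2, 3, 5}  B3 = {2, 3, 4, 5}  B4 = {1, 2, 5, 7}  B5 = {0, 3, 5, 6}
Tree: B1–B2, B2–B3, B2–B4, B1–B5
Each bag holds 4 vertices, so the decomposition has width 3, which upper-bounds the treewidth. On the other hand G contains the 4-clique {0, 2, 3, 5}. A clique must lie in a single bag of any decomposition, so no decomposition can have width below 3. Therefore the treewidth is 3.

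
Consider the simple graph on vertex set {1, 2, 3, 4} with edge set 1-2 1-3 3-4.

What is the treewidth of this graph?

A width-1 tree decomposition is:
Bags: B1 = {1, 2}  B2 = {1, 3}  B3 = {3, 4}
Tree: B1–B2, B2–B3
Every bag has size at most 2, so the width is 2 − 1 = 1 and tw(G) ≤ 1. Since G has at least one edge (e.g. 2–1), it is not an edgeless graph, so tw(G) ≥ 1. The upper and lower bounds meet at 1, so that is the treewidth.

1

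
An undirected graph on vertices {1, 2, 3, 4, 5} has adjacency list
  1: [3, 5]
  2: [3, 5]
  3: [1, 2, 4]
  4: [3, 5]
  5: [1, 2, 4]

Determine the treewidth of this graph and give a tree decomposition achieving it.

Each bag holds 3 vertices, so the decomposition has width 2, which upper-bounds the treewidth. For the lower bound, G contains the cycle 3–2–5–4–3, so G is not a forest; only forests have treewidth ≤ 1, hence tw(G) ≥ 2. Hence tw(G) = 2 exactly.

Treewidth 2.
Bags: B1 = {2, 3, 5}  B2 = {3, 4, 5}  B3 = {1, 3, 5}
Tree: B1–B2, B2–B3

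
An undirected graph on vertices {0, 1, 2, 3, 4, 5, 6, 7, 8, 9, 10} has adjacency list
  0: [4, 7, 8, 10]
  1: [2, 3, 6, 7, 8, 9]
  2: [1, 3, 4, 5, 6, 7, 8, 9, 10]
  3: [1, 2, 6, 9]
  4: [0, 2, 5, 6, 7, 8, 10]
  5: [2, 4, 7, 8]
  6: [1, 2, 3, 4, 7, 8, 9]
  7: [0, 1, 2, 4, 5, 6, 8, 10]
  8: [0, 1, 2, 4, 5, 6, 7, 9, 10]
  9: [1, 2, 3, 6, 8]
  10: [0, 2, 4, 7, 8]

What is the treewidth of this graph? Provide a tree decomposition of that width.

Treewidth 4.
One optimal decomposition is:
Bags: B1 = {2, 4, 7, 8, 10}  B2 = {0, 4, 7, 8, 10}  B3 = {2, 4, 6, 7, 8}  B4 = {1, 2, 6, 7, 8}  B5 = {2, 4, 5, 7, 8}  B6 = {1, 2, 6, 8, 9}  B7 = {1, 2, 3, 6, 9}
Tree: B1–B2, B1–B3, B3–B4, B3–B5, B4–B6, B6–B7

The largest bag has 5 vertices, giving width 4; this decomposition certifies tw(G) ≤ 4. For the lower bound, the 5 vertices {0, 4, 7, 8, 10} are pairwise adjacent, and any tree decomposition puts a clique entirely inside one bag — forcing width ≥ 4. Therefore the treewidth is 4.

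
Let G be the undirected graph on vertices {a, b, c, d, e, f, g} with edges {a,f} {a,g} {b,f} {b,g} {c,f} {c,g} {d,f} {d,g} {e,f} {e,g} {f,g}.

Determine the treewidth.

2

A width-2 tree decomposition is:
Bags: B1 = {c, f, g}  B2 = {e, f, g}  B3 = {b, f, g}  B4 = {a, f, g}  B5 = {d, f, g}
Tree: B1–B2, B1–B3, B2–B4, B2–B5
Each bag holds 3 vertices, so the decomposition has width 2, which upper-bounds the treewidth. Conversely, {d, f, g} is a clique of size 3, and the vertices of any clique must share a bag in every tree decomposition; so some bag has ≥ 3 vertices and tw(G) ≥ 2. Therefore the treewidth is 2.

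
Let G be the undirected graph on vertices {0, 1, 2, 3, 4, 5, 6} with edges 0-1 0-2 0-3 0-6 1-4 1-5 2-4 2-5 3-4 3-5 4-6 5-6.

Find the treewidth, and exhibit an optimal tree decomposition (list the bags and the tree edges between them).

Treewidth 3.
One such decomposition:
Bags: B1 = {0, 3, 4, 5}  B2 = {0, 4, 5, 6}  B3 = {0, 2, 4, 5}  B4 = {0, 1, 4, 5}
Tree: B1–B2, B2–B3, B3–B4

Every bag has size at most 4, so the width is 4 − 1 = 3 and tw(G) ≤ 3. For the lower bound: the 4 vertex sets {0,3}, {5,6}, {4}, {2} are disjoint, each induces a connected subgraph, and every pair is joined by at least one edge of G. Contracting each set to a single vertex therefore yields K_{4} as a minor, and since treewidth is minor-monotone, tw(G) ≥ tw(K_{4}) = 3. The upper and lower bounds meet at 3, so that is the treewidth.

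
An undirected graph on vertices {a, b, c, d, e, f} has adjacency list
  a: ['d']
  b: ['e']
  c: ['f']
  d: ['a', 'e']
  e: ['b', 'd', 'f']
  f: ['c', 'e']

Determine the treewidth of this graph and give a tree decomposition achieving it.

The largest bag has 2 vertices, giving width 1; this decomposition certifies tw(G) ≤ 1. Any graph with an edge has treewidth ≥ 1, and G has the edge e–d. Hence tw(G) = 1 exactly.

Treewidth 1.
One optimal decomposition is:
Bags: B1 = {d, e}  B2 = {a, d}  B3 = {e, f}  B4 = {b, e}  B5 = {c, f}
Tree: B1–B2, B1–B3, B3–B4, B3–B5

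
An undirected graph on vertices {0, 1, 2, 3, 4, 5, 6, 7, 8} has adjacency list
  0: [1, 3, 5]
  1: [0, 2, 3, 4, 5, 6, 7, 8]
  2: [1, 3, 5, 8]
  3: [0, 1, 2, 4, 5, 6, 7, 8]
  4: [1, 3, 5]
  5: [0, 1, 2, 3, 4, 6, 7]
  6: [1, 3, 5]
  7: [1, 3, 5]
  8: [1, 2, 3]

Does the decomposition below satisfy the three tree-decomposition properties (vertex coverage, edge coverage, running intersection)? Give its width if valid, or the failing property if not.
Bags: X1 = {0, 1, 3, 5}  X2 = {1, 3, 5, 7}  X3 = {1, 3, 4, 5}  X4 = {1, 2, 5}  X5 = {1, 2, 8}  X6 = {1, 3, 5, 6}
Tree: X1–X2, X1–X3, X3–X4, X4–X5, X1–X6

No — edge (3,2) lies in no bag.

A tree decomposition must satisfy three properties: every vertex lies in some bag; for every edge, both endpoints lie together in some bag; and for every vertex, the bags containing it form a connected subtree. Here edge (3,2) lies in no bag, so the decomposition is invalid.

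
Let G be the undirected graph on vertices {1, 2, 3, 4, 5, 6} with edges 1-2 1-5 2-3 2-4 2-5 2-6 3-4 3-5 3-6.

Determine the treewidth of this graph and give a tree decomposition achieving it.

Treewidth 2.
Bags: B1 = {2, 3, 4}  B2 = {2, 3, 5}  B3 = {2, 3, 6}  B4 = {1, 2, 5}
Tree: B1–B2, B2–B3, B2–B4

Every bag has size at most 3, so the width is 3 − 1 = 2 and tw(G) ≤ 2. On the other hand G contains the 3-clique {1, 2, 5}. A clique must lie in a single bag of any decomposition, so no decomposition can have width below 2. Hence tw(G) = 2 exactly.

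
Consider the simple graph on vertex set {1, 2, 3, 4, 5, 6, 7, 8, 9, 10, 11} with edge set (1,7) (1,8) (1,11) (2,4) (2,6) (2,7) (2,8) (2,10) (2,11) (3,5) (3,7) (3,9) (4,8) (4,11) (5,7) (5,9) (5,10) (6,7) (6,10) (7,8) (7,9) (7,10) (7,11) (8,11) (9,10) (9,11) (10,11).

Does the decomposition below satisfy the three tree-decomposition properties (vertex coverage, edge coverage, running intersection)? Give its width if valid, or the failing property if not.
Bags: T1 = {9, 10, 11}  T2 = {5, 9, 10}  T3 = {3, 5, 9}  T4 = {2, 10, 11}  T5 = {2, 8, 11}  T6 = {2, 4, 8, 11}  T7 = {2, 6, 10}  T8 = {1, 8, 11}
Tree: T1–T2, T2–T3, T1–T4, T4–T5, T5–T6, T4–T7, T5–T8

No — vertex 7 appears in no bag.

A tree decomposition must satisfy three properties: every vertex lies in some bag; for every edge, both endpoints lie together in some bag; and for every vertex, the bags containing it form a connected subtree. Here vertex 7 appears in no bag, so the decomposition is invalid.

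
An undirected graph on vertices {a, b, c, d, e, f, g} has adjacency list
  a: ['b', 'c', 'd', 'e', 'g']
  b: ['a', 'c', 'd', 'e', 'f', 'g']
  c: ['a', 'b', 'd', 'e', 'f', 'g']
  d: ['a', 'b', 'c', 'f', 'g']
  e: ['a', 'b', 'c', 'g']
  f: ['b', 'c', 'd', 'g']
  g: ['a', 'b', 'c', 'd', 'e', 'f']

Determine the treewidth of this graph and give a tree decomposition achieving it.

Every bag has size at most 5, so the width is 5 − 1 = 4 and tw(G) ≤ 4. For the lower bound, the 5 vertices {b, c, d, f, g} are pairwise adjacent, and any tree decomposition puts a clique entirely inside one bag — forcing width ≥ 4. Therefore the treewidth is 4.

Treewidth 4.
One optimal decomposition is:
Bags: B1 = {a, b, c, e, g}  B2 = {a, b, c, d, g}  B3 = {b, c, d, f, g}
Tree: B1–B2, B2–B3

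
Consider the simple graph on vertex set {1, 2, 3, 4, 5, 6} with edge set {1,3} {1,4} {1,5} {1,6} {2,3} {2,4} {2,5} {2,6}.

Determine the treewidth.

A width-2 tree decomposition is:
Bags: B1 = {1, 2, 3}  B2 = {1, 2, 4}  B3 = {1, 2, 5}  B4 = {1, 2, 6}
Tree: B1–B2, B2–B3, B3–B4
Each bag holds 3 vertices, so the decomposition has width 2, which upper-bounds the treewidth. The edges 2–3–1–4–2 form a cycle, so G is not a tree and its treewidth is at least 2. The upper and lower bounds meet at 2, so that is the treewidth.

2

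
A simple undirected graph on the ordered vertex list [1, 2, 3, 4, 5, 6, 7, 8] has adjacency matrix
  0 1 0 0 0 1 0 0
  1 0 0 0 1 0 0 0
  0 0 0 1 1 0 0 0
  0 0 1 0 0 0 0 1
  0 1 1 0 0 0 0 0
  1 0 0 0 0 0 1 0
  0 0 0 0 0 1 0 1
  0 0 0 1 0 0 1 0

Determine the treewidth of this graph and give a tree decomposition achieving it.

Every bag has size at most 3, so the width is 3 − 1 = 2 and tw(G) ≤ 2. For the lower bound, G contains the cycle 5–3–4–8–7–6–1–2–5, so G is not a forest; only forests have treewidth ≤ 1, hence tw(G) ≥ 2. Combining the bounds, tw(G) = 2.

Treewidth 2.
One such decomposition:
Bags: B1 = {3, 4, 5}  B2 = {4, 5, 8}  B3 = {5, 7, 8}  B4 = {5, 6, 7}  B5 = {1, 5, 6}  B6 = {1, 2, 5}
Tree: B1–B2, B2–B3, B3–B4, B4–B5, B5–B6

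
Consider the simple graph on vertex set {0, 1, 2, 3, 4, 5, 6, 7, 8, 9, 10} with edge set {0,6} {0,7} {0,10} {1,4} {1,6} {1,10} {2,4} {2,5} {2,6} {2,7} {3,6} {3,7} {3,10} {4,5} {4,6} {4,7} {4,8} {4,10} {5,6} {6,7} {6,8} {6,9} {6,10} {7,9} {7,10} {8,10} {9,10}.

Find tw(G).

3

A width-3 tree decomposition is:
Bags: B1 = {4, 6, 7, 10}  B2 = {2, 4, 6, 7}  B3 = {2, 4, 5, 6}  B4 = {4, 6, 8, 10}  B5 = {3, 6, 7, 10}  B6 = {1, 4, 6, 10}  B7 = {6, 7, 9, 10}  B8 = {0, 6, 7, 10}
Tree: B1–B2, B2–B3, B1–B4, B1–B5, B4–B6, B5–B7, B1–B8
Each bag holds 4 vertices, so the decomposition has width 3, which upper-bounds the treewidth. On the other hand G contains the 4-clique {2, 4, 5, 6}. A clique must lie in a single bag of any decomposition, so no decomposition can have width below 3. The upper and lower bounds meet at 3, so that is the treewidth.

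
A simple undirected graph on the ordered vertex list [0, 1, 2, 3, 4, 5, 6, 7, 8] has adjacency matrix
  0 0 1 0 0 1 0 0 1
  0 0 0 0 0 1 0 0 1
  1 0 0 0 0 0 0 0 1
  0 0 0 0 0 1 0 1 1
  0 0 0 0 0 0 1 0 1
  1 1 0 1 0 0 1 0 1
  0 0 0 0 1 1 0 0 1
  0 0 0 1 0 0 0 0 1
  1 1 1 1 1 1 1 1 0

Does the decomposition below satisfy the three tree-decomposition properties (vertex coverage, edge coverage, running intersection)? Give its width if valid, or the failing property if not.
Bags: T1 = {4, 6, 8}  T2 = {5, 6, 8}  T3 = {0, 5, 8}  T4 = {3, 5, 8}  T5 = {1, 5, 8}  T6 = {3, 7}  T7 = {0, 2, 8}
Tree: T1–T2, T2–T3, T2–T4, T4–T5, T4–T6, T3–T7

No — edge (8,7) lies in no bag.

A tree decomposition must satisfy three properties: every vertex lies in some bag; for every edge, both endpoints lie together in some bag; and for every vertex, the bags containing it form a connected subtree. Here edge (8,7) lies in no bag, so the decomposition is invalid.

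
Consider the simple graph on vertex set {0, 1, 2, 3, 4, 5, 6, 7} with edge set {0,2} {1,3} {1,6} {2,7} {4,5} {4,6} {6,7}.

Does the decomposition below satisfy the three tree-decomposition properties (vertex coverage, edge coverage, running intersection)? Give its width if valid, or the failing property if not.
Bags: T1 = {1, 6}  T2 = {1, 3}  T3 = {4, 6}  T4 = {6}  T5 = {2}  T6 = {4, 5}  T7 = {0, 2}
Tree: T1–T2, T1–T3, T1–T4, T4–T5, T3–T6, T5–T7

No — vertex 7 appears in no bag.

A tree decomposition must satisfy three properties: every vertex lies in some bag; for every edge, both endpoints lie together in some bag; and for every vertex, the bags containing it form a connected subtree. Here vertex 7 appears in no bag, so the decomposition is invalid.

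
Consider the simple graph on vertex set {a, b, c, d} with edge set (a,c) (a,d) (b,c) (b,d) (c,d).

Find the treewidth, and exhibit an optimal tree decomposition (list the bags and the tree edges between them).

Every bag has size at most 3, so the width is 3 − 1 = 2 and tw(G) ≤ 2. For the lower bound, the 3 vertices {a, c, d} are pairwise adjacent, and any tree decomposition puts a clique entirely inside one bag — forcing width ≥ 2. Combining the bounds, tw(G) = 2.

Treewidth 2.
Bags: B1 = {a, c, d}  B2 = {b, c, d}
Tree: B1–B2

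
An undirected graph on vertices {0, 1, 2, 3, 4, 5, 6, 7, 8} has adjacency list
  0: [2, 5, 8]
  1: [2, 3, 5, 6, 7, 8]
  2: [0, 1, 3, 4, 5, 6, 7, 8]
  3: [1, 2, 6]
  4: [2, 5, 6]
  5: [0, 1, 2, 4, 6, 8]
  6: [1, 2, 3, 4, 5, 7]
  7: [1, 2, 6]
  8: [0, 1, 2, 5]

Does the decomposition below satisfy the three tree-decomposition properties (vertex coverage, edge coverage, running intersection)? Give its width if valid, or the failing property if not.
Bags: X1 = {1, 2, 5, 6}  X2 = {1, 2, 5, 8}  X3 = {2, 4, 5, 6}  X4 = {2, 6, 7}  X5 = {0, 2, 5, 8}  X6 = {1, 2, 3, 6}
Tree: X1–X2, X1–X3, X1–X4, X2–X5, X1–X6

A tree decomposition must satisfy three properties: every vertex lies in some bag; for every edge, both endpoints lie together in some bag; and for every vertex, the bags containing it form a connected subtree. Here edge (1,7) lies in no bag, so the decomposition is invalid.

No — edge (1,7) lies in no bag.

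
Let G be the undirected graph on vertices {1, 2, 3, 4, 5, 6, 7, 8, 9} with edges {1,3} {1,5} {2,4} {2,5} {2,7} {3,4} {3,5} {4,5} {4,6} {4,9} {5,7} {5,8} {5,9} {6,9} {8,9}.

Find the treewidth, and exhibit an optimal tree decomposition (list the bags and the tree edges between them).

Treewidth 2.
One such decomposition:
Bags: B1 = {3, 4, 5}  B2 = {4, 5, 9}  B3 = {4, 6, 9}  B4 = {1, 3, 5}  B5 = {5, 8, 9}  B6 = {2, 4, 5}  B7 = {2, 5, 7}
Tree: B1–B2, B2–B3, B1–B4, B2–B5, B2–B6, B6–B7

Every bag has size at most 3, so the width is 3 − 1 = 2 and tw(G) ≤ 2. Conversely, {5, 8, 9} is a clique of size 3, and the vertices of any clique must share a bag in every tree decomposition; so some bag has ≥ 3 vertices and tw(G) ≥ 2. Combining the bounds, tw(G) = 2.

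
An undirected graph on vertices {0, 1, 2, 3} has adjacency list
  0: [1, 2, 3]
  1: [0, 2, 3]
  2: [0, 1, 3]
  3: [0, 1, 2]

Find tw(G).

3

A width-3 tree decomposition is:
Bags: B1 = {0, 1, 2, 3}
Tree: (single bag)
With just one bag of size 4, the width is 4 − 1 = 3, so tw(G) ≤ 3. For the lower bound, the 4 vertices {0, 1, 2, 3} are pairwise adjacent, and any tree decomposition puts a clique entirely inside one bag — forcing width ≥ 3. Therefore the treewidth is 3.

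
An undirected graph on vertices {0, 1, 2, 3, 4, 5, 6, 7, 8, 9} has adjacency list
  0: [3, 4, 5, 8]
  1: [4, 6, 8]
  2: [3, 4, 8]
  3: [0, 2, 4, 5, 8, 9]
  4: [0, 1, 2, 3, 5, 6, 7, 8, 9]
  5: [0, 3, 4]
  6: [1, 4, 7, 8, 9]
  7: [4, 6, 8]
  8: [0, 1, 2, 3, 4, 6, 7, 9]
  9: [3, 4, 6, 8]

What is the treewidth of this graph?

A width-3 tree decomposition is:
Bags: B1 = {0, 3, 4, 5}  B2 = {0, 3, 4, 8}  B3 = {3, 4, 8, 9}  B4 = {2, 3, 4, 8}  B5 = {4, 6, 8, 9}  B6 = {4, 6, 7, 8}  B7 = {1, 4, 6, 8}
Tree: B1–B2, B2–B3, B3–B4, B3–B5, B5–B6, B6–B7
Every bag has size at most 4, so the width is 4 − 1 = 3 and tw(G) ≤ 3. On the other hand G contains the 4-clique {1, 4, 6, 8}. A clique must lie in a single bag of any decomposition, so no decomposition can have width below 3. Combining the bounds, tw(G) = 3.

3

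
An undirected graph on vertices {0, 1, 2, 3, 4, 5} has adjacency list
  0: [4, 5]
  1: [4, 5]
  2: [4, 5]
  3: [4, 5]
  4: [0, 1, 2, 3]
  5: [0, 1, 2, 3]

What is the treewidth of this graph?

2

A width-2 tree decomposition is:
Bags: B1 = {3, 4, 5}  B2 = {1, 4, 5}  B3 = {2, 4, 5}  B4 = {0, 4, 5}
Tree: B1–B2, B2–B3, B3–B4
Each bag holds 3 vertices, so the decomposition has width 2, which upper-bounds the treewidth. Since 3–5–1–4–3 is a cycle in G, G is not acyclic. Forests are exactly the graphs of treewidth ≤ 1, so tw(G) ≥ 2. The upper and lower bounds meet at 2, so that is the treewidth.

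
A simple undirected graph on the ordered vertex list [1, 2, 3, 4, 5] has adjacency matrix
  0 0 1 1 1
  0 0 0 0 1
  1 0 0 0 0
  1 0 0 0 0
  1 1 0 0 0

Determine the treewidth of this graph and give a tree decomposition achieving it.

The largest bag has 2 vertices, giving width 1; this decomposition certifies tw(G) ≤ 1. G has an edge, so its treewidth is at least 1. The upper and lower bounds meet at 1, so that is the treewidth.

Treewidth 1.
One optimal decomposition is:
Bags: B1 = {2, 5}  B2 = {1, 5}  B3 = {1, 4}  B4 = {1, 3}
Tree: B1–B2, B2–B3, B2–B4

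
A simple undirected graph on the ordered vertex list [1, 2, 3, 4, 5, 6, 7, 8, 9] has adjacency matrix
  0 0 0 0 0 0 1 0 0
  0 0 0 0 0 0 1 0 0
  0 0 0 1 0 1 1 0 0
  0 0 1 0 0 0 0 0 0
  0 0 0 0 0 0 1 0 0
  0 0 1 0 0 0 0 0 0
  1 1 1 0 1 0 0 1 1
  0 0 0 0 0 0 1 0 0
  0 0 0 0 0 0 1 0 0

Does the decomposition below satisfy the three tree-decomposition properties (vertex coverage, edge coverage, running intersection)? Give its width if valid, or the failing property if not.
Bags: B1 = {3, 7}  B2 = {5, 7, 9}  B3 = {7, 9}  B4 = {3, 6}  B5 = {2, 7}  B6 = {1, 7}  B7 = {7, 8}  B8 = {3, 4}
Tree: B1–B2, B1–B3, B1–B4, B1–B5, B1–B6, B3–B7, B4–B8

No — bags containing vertex 9 are not connected in the tree.

A tree decomposition must satisfy three properties: every vertex lies in some bag; for every edge, both endpoints lie together in some bag; and for every vertex, the bags containing it form a connected subtree. Here bags containing vertex 9 are not connected in the tree, so the decomposition is invalid.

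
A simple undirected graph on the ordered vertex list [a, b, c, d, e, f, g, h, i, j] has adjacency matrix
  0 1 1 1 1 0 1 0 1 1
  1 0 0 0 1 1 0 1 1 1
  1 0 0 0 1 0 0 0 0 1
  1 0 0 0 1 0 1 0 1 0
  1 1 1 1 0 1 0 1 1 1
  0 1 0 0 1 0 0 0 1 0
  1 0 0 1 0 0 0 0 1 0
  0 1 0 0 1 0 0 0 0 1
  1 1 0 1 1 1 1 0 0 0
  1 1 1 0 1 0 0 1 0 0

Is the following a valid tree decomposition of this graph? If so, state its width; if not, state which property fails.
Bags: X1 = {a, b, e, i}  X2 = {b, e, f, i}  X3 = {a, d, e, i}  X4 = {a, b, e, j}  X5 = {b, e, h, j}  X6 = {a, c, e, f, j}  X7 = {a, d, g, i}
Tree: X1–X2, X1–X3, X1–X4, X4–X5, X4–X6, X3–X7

A tree decomposition must satisfy three properties: every vertex lies in some bag; for every edge, both endpoints lie together in some bag; and for every vertex, the bags containing it form a connected subtree. Here bags containing vertex f are not connected in the tree, so the decomposition is invalid.

No — bags containing vertex f are not connected in the tree.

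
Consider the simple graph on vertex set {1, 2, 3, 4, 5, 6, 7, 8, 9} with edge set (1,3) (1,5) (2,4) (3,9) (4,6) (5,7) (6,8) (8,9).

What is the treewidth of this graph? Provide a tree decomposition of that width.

Every bag has size at most 2, so the width is 2 − 1 = 1 and tw(G) ≤ 1. G has an edge, so its treewidth is at least 1. The upper and lower bounds meet at 1, so that is the treewidth.

Treewidth 1.
One optimal decomposition is:
Bags: B1 = {5, 7}  B2 = {1, 5}  B3 = {1, 3}  B4 = {3, 9}  B5 = {8, 9}  B6 = {6, 8}  B7 = {4, 6}  B8 = {2, 4}
Tree: B1–B2, B2–B3, B3–B4, B4–B5, B5–B6, B6–B7, B7–B8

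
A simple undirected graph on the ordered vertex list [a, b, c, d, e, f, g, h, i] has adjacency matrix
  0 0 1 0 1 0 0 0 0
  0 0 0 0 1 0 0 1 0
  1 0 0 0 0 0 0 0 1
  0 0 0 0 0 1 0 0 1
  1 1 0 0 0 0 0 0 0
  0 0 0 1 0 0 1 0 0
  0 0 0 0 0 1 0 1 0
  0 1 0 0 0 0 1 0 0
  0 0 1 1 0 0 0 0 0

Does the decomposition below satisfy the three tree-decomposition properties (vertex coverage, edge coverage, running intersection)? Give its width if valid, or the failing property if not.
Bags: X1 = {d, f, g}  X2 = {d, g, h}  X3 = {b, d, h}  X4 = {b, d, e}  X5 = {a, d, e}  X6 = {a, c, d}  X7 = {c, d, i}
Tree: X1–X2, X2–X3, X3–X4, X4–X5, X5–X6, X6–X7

Vertex coverage: the bags together contain {a, b, c, d, e, f, g, h, i}, the full vertex set. Edge coverage: each edge of G has both endpoints in at least one bag. Running intersection: for every vertex, the bags containing it form a connected subtree. All three properties hold, so this is a valid tree decomposition of width max|bag| − 1 = 2, and hence tw(G) ≤ 2.

Yes; width 2.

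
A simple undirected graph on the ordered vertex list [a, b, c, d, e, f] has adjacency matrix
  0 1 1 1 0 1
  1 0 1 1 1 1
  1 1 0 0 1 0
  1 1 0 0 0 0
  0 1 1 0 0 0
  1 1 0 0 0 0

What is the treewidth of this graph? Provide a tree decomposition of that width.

Treewidth 2.
One such decomposition:
Bags: B1 = {a, b, f}  B2 = {a, b, d}  B3 = {a, b, c}  B4 = {b, c, e}
Tree: B1–B2, B1–B3, B3–B4

The largest bag has 3 vertices, giving width 2; this decomposition certifies tw(G) ≤ 2. For the lower bound, the 3 vertices {b, c, e} are pairwise adjacent, and any tree decomposition puts a clique entirely inside one bag — forcing width ≥ 2. Hence tw(G) = 2 exactly.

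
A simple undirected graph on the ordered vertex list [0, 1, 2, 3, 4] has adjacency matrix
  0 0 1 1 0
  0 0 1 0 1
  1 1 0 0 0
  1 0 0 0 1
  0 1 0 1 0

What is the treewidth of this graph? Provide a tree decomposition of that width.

Each bag holds 3 vertices, so the decomposition has width 2, which upper-bounds the treewidth. The edges 2–0–3–4–1–2 form a cycle, so G is not a tree and its treewidth is at least 2. Combining the bounds, tw(G) = 2.

Treewidth 2.
One such decomposition:
Bags: B1 = {0, 2, 3}  B2 = {2, 3, 4}  B3 = {1, 2, 4}
Tree: B1–B2, B2–B3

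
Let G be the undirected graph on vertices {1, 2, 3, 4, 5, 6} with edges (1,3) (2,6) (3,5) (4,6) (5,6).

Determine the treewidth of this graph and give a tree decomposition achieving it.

Every bag has size at most 2, so the width is 2 − 1 = 1 and tw(G) ≤ 1. Since G has at least one edge (e.g. 5–6), it is not an edgeless graph, so tw(G) ≥ 1. Hence tw(G) = 1 exactly.

Treewidth 1.
One such decomposition:
Bags: B1 = {5, 6}  B2 = {4, 6}  B3 = {3, 5}  B4 = {1, 3}  B5 = {2, 6}
Tree: B1–B2, B1–B3, B3–B4, B1–B5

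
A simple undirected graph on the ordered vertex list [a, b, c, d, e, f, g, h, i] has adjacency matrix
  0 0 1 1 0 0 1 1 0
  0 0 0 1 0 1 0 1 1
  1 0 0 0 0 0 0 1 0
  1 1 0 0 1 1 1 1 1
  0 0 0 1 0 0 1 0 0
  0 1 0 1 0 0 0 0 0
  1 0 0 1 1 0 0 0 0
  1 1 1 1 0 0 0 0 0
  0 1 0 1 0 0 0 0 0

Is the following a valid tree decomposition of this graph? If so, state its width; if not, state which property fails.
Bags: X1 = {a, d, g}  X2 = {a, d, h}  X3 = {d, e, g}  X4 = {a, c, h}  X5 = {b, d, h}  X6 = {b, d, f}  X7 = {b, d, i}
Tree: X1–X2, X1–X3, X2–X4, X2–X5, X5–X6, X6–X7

Checking the three conditions: (i) the bags cover all of {a, b, c, d, e, f, g, h, i}; (ii) for each edge, some bag contains both endpoints; (iii) the bags containing any fixed vertex form a subtree. All hold, so the decomposition is valid with width 3 − 1 = 2.

Yes; width 2.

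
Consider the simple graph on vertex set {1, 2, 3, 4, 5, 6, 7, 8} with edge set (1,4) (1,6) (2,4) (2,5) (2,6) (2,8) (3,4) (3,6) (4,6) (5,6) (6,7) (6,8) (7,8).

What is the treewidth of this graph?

2

A width-2 tree decomposition is:
Bags: B1 = {2, 5, 6}  B2 = {2, 4, 6}  B3 = {3, 4, 6}  B4 = {2, 6, 8}  B5 = {6, 7, 8}  B6 = {1, 4, 6}
Tree: B1–B2, B2–B3, B1–B4, B4–B5, B2–B6
Every bag has size at most 3, so the width is 3 − 1 = 2 and tw(G) ≤ 2. On the other hand G contains the 3-clique {1, 4, 6}. A clique must lie in a single bag of any decomposition, so no decomposition can have width below 2. The upper and lower bounds meet at 2, so that is the treewidth.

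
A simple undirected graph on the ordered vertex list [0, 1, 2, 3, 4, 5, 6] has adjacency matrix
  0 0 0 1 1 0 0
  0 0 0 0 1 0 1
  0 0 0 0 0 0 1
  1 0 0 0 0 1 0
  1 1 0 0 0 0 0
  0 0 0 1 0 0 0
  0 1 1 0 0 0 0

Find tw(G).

A width-1 tree decomposition is:
Bags: B1 = {2, 6}  B2 = {1, 6}  B3 = {1, 4}  B4 = {0, 4}  B5 = {0, 3}  B6 = {3, 5}
Tree: B1–B2, B2–B3, B3–B4, B4–B5, B5–B6
The largest bag has 2 vertices, giving width 1; this decomposition certifies tw(G) ≤ 1. Since G has at least one edge (e.g. 2–6), it is not an edgeless graph, so tw(G) ≥ 1. Therefore the treewidth is 1.

1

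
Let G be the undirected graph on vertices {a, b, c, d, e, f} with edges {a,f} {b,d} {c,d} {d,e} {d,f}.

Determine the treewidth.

1

A width-1 tree decomposition is:
Bags: B1 = {b, d}  B2 = {d, e}  B3 = {c, d}  B4 = {d, f}  B5 = {a, f}
Tree: B1–B2, B2–B3, B1–B4, B4–B5
The largest bag has 2 vertices, giving width 1; this decomposition certifies tw(G) ≤ 1. Any graph with an edge has treewidth ≥ 1, and G has the edge d–b. Combining the bounds, tw(G) = 1.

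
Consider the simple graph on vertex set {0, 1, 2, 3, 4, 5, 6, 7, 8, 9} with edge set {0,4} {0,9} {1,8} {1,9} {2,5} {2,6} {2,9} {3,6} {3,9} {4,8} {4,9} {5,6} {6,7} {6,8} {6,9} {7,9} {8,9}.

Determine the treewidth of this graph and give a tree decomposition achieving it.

The largest bag has 3 vertices, giving width 2; this decomposition certifies tw(G) ≤ 2. On the other hand G contains the 3-clique {0, 4, 9}. A clique must lie in a single bag of any decomposition, so no decomposition can have width below 2. Therefore the treewidth is 2.

Treewidth 2.
One optimal decomposition is:
Bags: B1 = {3, 6, 9}  B2 = {2, 6, 9}  B3 = {6, 8, 9}  B4 = {2, 5, 6}  B5 = {1, 8, 9}  B6 = {6, 7, 9}  B7 = {4, 8, 9}  B8 = {0, 4, 9}
Tree: B1–B2, B2–B3, B2–B4, B3–B5, B3–B6, B5–B7, B7–B8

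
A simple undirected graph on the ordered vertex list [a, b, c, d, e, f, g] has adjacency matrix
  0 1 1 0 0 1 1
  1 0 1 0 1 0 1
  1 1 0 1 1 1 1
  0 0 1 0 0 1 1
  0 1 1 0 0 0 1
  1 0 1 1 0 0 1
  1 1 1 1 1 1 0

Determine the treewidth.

A width-3 tree decomposition is:
Bags: B1 = {a, c, f, g}  B2 = {c, d, f, g}  B3 = {a, b, c, g}  B4 = {b, c, e, g}
Tree: B1–B2, B1–B3, B3–B4
Every bag has size at most 4, so the width is 4 − 1 = 3 and tw(G) ≤ 3. On the other hand G contains the 4-clique {b, c, e, g}. A clique must lie in a single bag of any decomposition, so no decomposition can have width below 3. Combining the bounds, tw(G) = 3.

3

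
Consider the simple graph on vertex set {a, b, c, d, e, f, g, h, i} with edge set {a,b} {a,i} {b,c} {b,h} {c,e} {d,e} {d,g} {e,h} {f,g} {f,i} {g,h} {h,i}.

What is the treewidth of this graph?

A width-3 tree decomposition is:
Bags: B1 = {d, f, g, i}  B2 = {d, g, h, i}  B3 = {d, e, h, i}  B4 = {a, e, h, i}  B5 = {a, b, e, h}  B6 = {a, b, c, e}
Tree: B1–B2, B2–B3, B3–B4, B4–B5, B5–B6
The largest bag has 4 vertices, giving width 3; this decomposition certifies tw(G) ≤ 3. For the lower bound: the 4 vertex sets {d,f,g}, {i}, {h}, {a,b,c,e} are disjoint, each induces a connected subgraph, and every pair is joined by at least one edge of G. Contracting each set to a single vertex therefore yields K_{4} as a minor, and since treewidth is minor-monotone, tw(G) ≥ tw(K_{4}) = 3. Hence tw(G) = 3 exactly.

3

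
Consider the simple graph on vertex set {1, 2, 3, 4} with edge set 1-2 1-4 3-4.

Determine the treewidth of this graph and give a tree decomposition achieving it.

Treewidth 1.
One such decomposition:
Bags: B1 = {3, 4}  B2 = {1, 4}  B3 = {1, 2}
Tree: B1–B2, B2–B3

The largest bag has 2 vertices, giving width 1; this decomposition certifies tw(G) ≤ 1. Any graph with an edge has treewidth ≥ 1, and G has the edge 3–4. The upper and lower bounds meet at 1, so that is the treewidth.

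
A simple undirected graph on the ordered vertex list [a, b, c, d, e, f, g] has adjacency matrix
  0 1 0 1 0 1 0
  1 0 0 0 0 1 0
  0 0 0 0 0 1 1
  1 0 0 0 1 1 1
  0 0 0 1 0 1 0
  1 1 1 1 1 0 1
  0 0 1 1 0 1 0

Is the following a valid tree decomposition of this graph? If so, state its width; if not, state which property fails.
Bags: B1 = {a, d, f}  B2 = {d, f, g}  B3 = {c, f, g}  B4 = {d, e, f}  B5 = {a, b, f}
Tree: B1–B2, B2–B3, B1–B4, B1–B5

Yes; width 2.

Every vertex of G appears in some bag (union = {a, b, c, d, e, f, g}); every edge is covered by a bag; and for each vertex v the set of bags containing v is connected in the bag tree. The decomposition is therefore valid. The largest bag has 3 vertices, so the width is 2.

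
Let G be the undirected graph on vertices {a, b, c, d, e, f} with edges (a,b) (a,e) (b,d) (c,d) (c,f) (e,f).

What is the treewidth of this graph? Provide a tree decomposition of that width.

Treewidth 2.
Bags: B1 = {a, b, e}  B2 = {b, e, f}  B3 = {b, c, f}  B4 = {b, c, d}
Tree: B1–B2, B2–B3, B3–B4

Each bag holds 3 vertices, so the decomposition has width 2, which upper-bounds the treewidth. The edges b–a–e–f–c–d–b form a cycle, so G is not a tree and its treewidth is at least 2. Therefore the treewidth is 2.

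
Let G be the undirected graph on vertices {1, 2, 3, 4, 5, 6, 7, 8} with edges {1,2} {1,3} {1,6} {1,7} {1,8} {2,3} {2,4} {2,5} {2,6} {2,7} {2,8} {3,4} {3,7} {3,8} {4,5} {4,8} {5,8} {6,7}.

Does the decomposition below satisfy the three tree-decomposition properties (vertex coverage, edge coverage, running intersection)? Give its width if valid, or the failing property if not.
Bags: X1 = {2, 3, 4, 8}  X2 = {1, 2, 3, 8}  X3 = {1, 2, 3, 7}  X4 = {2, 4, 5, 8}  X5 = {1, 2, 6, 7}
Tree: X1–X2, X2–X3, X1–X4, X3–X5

Vertex coverage: the bags together contain {1, 2, 3, 4, 5, 6, 7, 8}, the full vertex set. Edge coverage: each edge of G has both endpoints in at least one bag. Running intersection: for every vertex, the bags containing it form a connected subtree. All three properties hold, so this is a valid tree decomposition of width max|bag| − 1 = 3, and hence tw(G) ≤ 3.

Yes; width 3.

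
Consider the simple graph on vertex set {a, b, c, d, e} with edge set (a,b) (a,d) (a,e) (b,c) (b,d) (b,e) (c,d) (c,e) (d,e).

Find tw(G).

3

A width-3 tree decomposition is:
Bags: B1 = {b, c, d, e}  B2 = {a, b, d, e}
Tree: B1–B2
The largest bag has 4 vertices, giving width 3; this decomposition certifies tw(G) ≤ 3. On the other hand G contains the 4-clique {b, c, d, e}. A clique must lie in a single bag of any decomposition, so no decomposition can have width below 3. The upper and lower bounds meet at 3, so that is the treewidth.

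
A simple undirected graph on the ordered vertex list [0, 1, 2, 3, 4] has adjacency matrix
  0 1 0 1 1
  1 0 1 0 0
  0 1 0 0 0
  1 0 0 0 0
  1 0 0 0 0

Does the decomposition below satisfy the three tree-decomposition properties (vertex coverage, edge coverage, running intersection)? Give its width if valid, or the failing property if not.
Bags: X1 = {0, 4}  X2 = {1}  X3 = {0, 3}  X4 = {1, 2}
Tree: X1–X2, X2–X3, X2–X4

No — edge (0,1) lies in no bag.

A tree decomposition must satisfy three properties: every vertex lies in some bag; for every edge, both endpoints lie together in some bag; and for every vertex, the bags containing it form a connected subtree. Here edge (0,1) lies in no bag, so the decomposition is invalid.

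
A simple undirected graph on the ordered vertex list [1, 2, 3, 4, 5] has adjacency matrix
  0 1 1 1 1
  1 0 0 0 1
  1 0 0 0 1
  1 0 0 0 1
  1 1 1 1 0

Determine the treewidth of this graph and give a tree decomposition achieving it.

Treewidth 2.
One optimal decomposition is:
Bags: B1 = {1, 3, 5}  B2 = {1, 2, 5}  B3 = {1, 4, 5}
Tree: B1–B2, B1–B3

Each bag holds 3 vertices, so the decomposition has width 2, which upper-bounds the treewidth. Conversely, {1, 2, 5} is a clique of size 3, and the vertices of any clique must share a bag in every tree decomposition; so some bag has ≥ 3 vertices and tw(G) ≥ 2. Therefore the treewidth is 2.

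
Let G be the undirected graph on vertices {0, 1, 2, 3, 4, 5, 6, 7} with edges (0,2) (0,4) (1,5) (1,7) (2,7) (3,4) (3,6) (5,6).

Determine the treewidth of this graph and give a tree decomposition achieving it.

Each bag holds 3 vertices, so the decomposition has width 2, which upper-bounds the treewidth. The edges 3–4–0–2–7–1–5–6–3 form a cycle, so G is not a tree and its treewidth is at least 2. Hence tw(G) = 2 exactly.

Treewidth 2.
One such decomposition:
Bags: B1 = {0, 3, 4}  B2 = {0, 2, 3}  B3 = {2, 3, 7}  B4 = {1, 3, 7}  B5 = {1, 3, 5}  B6 = {3, 5, 6}
Tree: B1–B2, B2–B3, B3–B4, B4–B5, B5–B6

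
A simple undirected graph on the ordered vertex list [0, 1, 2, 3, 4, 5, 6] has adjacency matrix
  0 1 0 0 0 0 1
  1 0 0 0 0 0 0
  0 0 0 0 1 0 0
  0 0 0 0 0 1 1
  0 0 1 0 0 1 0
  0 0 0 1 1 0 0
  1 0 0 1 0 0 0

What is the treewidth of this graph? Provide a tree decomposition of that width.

The largest bag has 2 vertices, giving width 1; this decomposition certifies tw(G) ≤ 1. Any graph with an edge has treewidth ≥ 1, and G has the edge 1–0. Therefore the treewidth is 1.

Treewidth 1.
One such decomposition:
Bags: B1 = {0, 1}  B2 = {0, 6}  B3 = {3, 6}  B4 = {3, 5}  B5 = {4, 5}  B6 = {2, 4}
Tree: B1–B2, B2–B3, B3–B4, B4–B5, B5–B6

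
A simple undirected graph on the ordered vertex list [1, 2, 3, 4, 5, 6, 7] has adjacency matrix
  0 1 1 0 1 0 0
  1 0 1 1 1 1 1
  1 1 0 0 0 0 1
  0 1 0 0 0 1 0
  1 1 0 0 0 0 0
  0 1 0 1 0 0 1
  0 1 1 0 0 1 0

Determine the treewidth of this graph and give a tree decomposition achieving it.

Treewidth 2.
Bags: B1 = {2, 6, 7}  B2 = {2, 3, 7}  B3 = {2, 4, 6}  B4 = {1, 2, 3}  B5 = {1, 2, 5}
Tree: B1–B2, B1–B3, B2–B4, B4–B5

Every bag has size at most 3, so the width is 3 − 1 = 2 and tw(G) ≤ 2. Conversely, {1, 2, 3} is a clique of size 3, and the vertices of any clique must share a bag in every tree decomposition; so some bag has ≥ 3 vertices and tw(G) ≥ 2. Therefore the treewidth is 2.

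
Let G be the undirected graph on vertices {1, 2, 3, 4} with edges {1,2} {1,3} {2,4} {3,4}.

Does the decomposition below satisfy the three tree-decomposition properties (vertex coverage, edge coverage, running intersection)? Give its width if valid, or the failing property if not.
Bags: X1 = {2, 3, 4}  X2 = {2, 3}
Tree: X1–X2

A tree decomposition must satisfy three properties: every vertex lies in some bag; for every edge, both endpoints lie together in some bag; and for every vertex, the bags containing it form a connected subtree. Here vertex 1 appears in no bag, so the decomposition is invalid.

No — vertex 1 appears in no bag.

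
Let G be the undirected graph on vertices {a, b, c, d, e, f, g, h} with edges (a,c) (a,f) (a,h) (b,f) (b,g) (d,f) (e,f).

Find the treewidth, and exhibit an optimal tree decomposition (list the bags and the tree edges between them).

Treewidth 1.
Bags: B1 = {d, f}  B2 = {b, f}  B3 = {a, f}  B4 = {b, g}  B5 = {a, c}  B6 = {a, h}  B7 = {e, f}
Tree: B1–B2, B2–B3, B2–B4, B3–B5, B3–B6, B3–B7

Every bag has size at most 2, so the width is 2 − 1 = 1 and tw(G) ≤ 1. G has an edge, so its treewidth is at least 1. Combining the bounds, tw(G) = 1.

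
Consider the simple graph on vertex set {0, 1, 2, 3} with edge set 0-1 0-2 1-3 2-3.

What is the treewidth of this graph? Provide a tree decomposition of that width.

The largest bag has 3 vertices, giving width 2; this decomposition certifies tw(G) ≤ 2. For the lower bound, G contains the cycle 3–2–0–1–3, so G is not a forest; only forests have treewidth ≤ 1, hence tw(G) ≥ 2. Combining the bounds, tw(G) = 2.

Treewidth 2.
Bags: B1 = {0, 2, 3}  B2 = {0, 1, 3}
Tree: B1–B2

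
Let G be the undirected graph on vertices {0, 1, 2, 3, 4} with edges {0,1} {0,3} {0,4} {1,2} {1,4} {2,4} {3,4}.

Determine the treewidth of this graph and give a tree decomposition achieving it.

Treewidth 2.
Bags: B1 = {0, 1, 4}  B2 = {0, 3, 4}  B3 = {1, 2, 4}
Tree: B1–B2, B1–B3

Every bag has size at most 3, so the width is 3 − 1 = 2 and tw(G) ≤ 2. On the other hand G contains the 3-clique {0, 1, 4}. A clique must lie in a single bag of any decomposition, so no decomposition can have width below 2. Therefore the treewidth is 2.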